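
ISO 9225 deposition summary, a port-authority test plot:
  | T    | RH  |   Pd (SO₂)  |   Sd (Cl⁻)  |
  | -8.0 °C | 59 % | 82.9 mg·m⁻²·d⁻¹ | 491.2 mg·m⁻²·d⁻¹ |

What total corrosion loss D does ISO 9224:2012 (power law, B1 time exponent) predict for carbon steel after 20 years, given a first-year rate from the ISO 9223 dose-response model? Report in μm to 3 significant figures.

D(20) = 134 μm

carbon steel: f(T) = +0.150·(T−10) [T≤10 °C] = -2.7000
  SO₂ term: 1.77·82.9^0.52·exp(0.02·59-2.7000) = 3.85
  Sd branch = 0.102·Sd^0.62·e^(0.033·RH+0.04·T) = 24.2 μm/a
  r_corr = 3.85 + 24.2 = 28.05 μm/a
ISO 9224: D(t) = r_corr · t^b with b = 0.523 (carbon steel, B1)
  D(20) = 28.05 × 20^0.523 = 28.05 × 4.791 = 134.4 μm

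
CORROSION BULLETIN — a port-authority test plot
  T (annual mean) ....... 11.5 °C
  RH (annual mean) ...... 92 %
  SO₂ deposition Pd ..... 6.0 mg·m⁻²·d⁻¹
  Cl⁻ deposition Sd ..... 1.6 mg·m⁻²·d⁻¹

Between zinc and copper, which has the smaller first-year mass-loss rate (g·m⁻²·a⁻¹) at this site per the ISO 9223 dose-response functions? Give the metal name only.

zinc

zinc: f(T) = -0.071·(T−10) [T>10 °C] = -0.1065
  sulphur-dioxide contribution → 1.757 μm/a
  chloride contribution → 0.1269 μm/a
  ⇒ r_corr(zinc) = 1.883 μm/a
  mass loss = 1.883 μm/a × 7.14 g/cm³ = 13.45 g·m⁻²·a⁻¹
copper: temperature factor f = -0.080·(1.5) = -0.1200
  sulphur-dioxide contribution → 1.705 μm/a
  chloride contribution → 0.561 μm/a
  total first-year rate 2.266 μm/a
  mass loss = 2.266 μm/a × 8.96 g/cm³ = 20.31 g·m⁻²·a⁻¹
Ordering by g·m⁻²·a⁻¹: copper (20.3) > zinc (13.4)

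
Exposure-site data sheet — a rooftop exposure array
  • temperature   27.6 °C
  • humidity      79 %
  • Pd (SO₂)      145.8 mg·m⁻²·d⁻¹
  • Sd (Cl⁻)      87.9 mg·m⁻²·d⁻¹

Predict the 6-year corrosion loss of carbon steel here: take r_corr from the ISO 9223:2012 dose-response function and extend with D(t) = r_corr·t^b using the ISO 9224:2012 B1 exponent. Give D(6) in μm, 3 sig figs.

carbon steel: f(T) = -0.054·(T−10) [T>10 °C] = -0.9504
  SO₂ term: 1.77·145.8^0.52·exp(0.02·79-0.9504) = 44.32
  Cl⁻ term: 0.102·87.9^0.62·exp(0.033·79+0.04·27.6) = 66.92
  sum: 44.32 + 66.92 → r_corr = 111.2 μm/a
Power-law: D(6) = r_corr · 6^0.523
  D(6) = 111.2 × 6^0.523 = 111.2 × 2.553 = 283.9 μm

D(6) = 284 μm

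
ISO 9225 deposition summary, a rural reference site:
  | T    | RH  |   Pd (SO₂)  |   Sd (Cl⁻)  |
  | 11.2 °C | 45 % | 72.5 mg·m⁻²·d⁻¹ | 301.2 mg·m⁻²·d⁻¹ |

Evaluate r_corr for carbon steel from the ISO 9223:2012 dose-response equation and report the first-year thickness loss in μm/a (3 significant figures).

r_corr = 62.1 μm/a

carbon steel: f(T) = -0.054·(T−10) [T>10 °C] = -0.0648
  sulphur-dioxide contribution → 37.85 μm/a
  chloride contribution → 24.27 μm/a
  total first-year rate 62.12 μm/a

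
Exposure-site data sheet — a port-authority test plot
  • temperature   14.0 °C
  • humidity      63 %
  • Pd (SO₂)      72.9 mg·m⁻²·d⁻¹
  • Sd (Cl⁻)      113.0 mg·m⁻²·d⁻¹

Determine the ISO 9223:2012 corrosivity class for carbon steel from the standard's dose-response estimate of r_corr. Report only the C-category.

carbon steel: T>10 °C ⇒ hinge -0.054·(14.0−10) = -0.2160
  sulphur-dioxide contribution → 46.77 μm/a
  chloride contribution → 26.77 μm/a
  total first-year rate 73.54 μm/a
ISO 9223 Table 2 (carbon steel): 50 < 73.5 ≤ 80 μm/a ⇒ C4

C4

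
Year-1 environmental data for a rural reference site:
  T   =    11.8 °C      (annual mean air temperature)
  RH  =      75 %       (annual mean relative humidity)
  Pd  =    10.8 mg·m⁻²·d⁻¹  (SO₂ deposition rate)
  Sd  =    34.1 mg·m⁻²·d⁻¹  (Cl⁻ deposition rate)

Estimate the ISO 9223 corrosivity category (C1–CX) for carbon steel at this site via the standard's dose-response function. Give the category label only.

C3

carbon steel: T>10 °C ⇒ hinge -0.054·(11.8−10) = -0.0972
  Pd branch = 1.77·Pd^0.52·e^(0.02·RH+f) = 24.81 μm/a
  Sd branch = 0.102·Sd^0.62·e^(0.033·RH+0.04·T) = 17.33 μm/a
  r_corr = 24.81 + 17.33 = 42.14 μm/a
Category bounds: 25…50 μm/a bracket r_corr ⇒ C3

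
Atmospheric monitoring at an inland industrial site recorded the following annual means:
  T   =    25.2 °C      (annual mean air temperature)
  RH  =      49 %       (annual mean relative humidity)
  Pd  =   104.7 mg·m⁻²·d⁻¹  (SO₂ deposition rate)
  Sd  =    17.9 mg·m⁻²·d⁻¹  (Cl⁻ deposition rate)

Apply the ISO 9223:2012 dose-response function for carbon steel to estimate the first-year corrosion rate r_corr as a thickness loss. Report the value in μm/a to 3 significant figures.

r_corr = 31.7 μm/a

carbon steel: temperature factor f = -0.054·(15.2) = -0.8208
  sulphur-dioxide contribution → 23.31 μm/a
  chloride contribution → 8.422 μm/a
  total first-year rate 31.73 μm/a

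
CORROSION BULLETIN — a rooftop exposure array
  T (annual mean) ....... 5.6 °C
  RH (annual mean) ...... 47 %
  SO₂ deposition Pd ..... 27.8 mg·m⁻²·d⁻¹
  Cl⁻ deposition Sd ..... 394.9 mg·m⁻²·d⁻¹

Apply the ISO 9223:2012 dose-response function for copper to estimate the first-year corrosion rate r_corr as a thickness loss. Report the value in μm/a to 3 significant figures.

r_corr = 0.484 μm/a

copper: f(T) = +0.126·(T−10) [T≤10 °C] = -0.5544
  sulphur-dioxide contribution → 0.1157 μm/a
  chloride contribution → 0.3679 μm/a
  total first-year rate 0.4836 μm/a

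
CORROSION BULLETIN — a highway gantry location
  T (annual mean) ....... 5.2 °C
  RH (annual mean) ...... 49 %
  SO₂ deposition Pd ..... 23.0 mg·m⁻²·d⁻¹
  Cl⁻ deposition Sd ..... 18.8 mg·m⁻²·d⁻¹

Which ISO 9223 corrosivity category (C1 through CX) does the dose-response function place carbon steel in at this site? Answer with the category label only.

C2

carbon steel: temperature factor f = +0.150·(-4.8) = -0.7200
  Pd branch = 1.77·Pd^0.52·e^(0.02·RH+f) = 11.72 μm/a
  Sd branch = 0.102·Sd^0.62·e^(0.033·RH+0.04·T) = 3.901 μm/a
  r_corr = 11.72 + 3.901 = 15.62 μm/a
Category bounds: 1.3…25 μm/a bracket r_corr ⇒ C2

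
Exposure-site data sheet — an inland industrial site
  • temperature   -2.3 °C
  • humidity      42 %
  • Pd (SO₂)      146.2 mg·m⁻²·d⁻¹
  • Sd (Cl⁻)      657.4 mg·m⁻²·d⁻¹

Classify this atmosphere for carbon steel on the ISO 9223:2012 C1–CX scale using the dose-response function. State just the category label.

carbon steel: temperature factor f = +0.150·(-12.3) = -1.8450
  sulphur-dioxide contribution → 8.655 μm/a
  chloride contribution → 20.78 μm/a
  ⇒ r_corr(carbon steel) = 29.43 μm/a
ISO 9223 Table 2 (carbon steel): 25 < 29.4 ≤ 50 μm/a ⇒ C3

C3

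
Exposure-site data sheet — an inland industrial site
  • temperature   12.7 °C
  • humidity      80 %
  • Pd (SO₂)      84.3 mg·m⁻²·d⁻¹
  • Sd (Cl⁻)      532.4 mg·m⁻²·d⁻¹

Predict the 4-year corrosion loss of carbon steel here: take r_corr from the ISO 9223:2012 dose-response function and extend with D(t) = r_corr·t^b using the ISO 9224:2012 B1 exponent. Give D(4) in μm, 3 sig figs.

D(4) = 397 μm

carbon steel: temperature factor f = -0.054·(2.7) = -0.1458
  sulphur-dioxide contribution → 76.02 μm/a
  chloride contribution → 116.4 μm/a
  ⇒ r_corr(carbon steel) = 192.4 μm/a
ISO 9224: D(t) = r_corr · t^b with b = 0.523 (carbon steel, B1)
  D(4) = 192.4 × 4^0.523 = 192.4 × 2.065 = 397.4 μm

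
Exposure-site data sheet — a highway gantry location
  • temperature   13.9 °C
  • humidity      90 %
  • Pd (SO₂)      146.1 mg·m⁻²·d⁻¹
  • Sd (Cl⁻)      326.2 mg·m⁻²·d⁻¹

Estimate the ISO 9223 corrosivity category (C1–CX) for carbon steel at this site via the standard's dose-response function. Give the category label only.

CX

carbon steel: f(T) = -0.054·(T−10) [T>10 °C] = -0.2106
  Pd branch = 1.77·Pd^0.52·e^(0.02·RH+f) = 115.8 μm/a
  Cl⁻ term: 0.102·326.2^0.62·exp(0.033·90+0.04·13.9) = 125.4
  r_corr = 115.8 + 125.4 = 241.2 μm/a
Category bounds: 200…700 μm/a bracket r_corr ⇒ CX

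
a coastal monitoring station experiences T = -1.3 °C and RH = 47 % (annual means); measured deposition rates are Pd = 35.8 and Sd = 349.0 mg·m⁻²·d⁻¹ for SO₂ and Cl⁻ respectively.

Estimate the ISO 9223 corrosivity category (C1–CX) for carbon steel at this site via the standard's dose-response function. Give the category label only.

carbon steel: T≤10 °C ⇒ hinge +0.150·(-1.3−10) = -1.6950
  SO₂ term: 1.77·35.8^0.52·exp(0.02·47-1.6950) = 5.347
  Sd branch = 0.102·Sd^0.62·e^(0.033·RH+0.04·T) = 17.23 μm/a
  sum: 5.347 + 17.23 → r_corr = 22.57 μm/a
Category bounds: 1.3…25 μm/a bracket r_corr ⇒ C2

C2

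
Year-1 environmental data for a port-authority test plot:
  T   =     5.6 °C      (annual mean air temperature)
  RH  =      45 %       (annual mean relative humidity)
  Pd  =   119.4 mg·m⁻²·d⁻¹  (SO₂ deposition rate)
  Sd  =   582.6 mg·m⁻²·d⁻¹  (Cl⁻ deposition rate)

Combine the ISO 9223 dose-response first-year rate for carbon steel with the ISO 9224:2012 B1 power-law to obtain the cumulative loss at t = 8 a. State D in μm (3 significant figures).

carbon steel: temperature factor f = +0.150·(-4.4) = -0.6600
  sulphur-dioxide contribution → 27.05 μm/a
  chloride contribution → 29.2 μm/a
  ⇒ r_corr(carbon steel) = 56.25 μm/a
Long-term exponent b (ISO 9224 Table 2, B1) = 0.523
  D(8) = 56.25 × 8^0.523 = 56.25 × 2.967 = 166.9 μm

D(8) = 167 μm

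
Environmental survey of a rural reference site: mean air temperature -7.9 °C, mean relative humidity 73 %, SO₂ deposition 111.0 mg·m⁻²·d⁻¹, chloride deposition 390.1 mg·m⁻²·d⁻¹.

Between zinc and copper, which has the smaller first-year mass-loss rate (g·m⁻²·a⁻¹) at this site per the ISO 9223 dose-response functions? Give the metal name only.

copper

zinc: f(T) = +0.038·(T−10) [T≤10 °C] = -0.6802
  Pd branch = 0.0129·Pd^0.44·e^(0.046·RH+f) = 1.491 μm/a
  Cl⁻ term: 0.0175·390.1^0.57·exp(0.008·73+0.085·-7.9) = 0.4808
  sum: 1.491 + 0.4808 → r_corr = 1.972 μm/a
  mass loss = 1.972 μm/a × 7.14 g/cm³ = 14.08 g·m⁻²·a⁻¹
copper: temperature factor f = +0.126·(-17.9) = -2.2554
  SO₂ term: 0.0053·111.0^0.26·exp(0.059·73-2.2554) = 0.1403
  Sd branch = 0.01025·Sd^0.27·e^(0.036·RH+0.049·T) = 0.4826 μm/a
  sum: 0.1403 + 0.4826 → r_corr = 0.6229 μm/a
  mass loss = 0.6229 μm/a × 8.96 g/cm³ = 5.581 g·m⁻²·a⁻¹
Ordering by g·m⁻²·a⁻¹: zinc (14.1) > copper (5.58)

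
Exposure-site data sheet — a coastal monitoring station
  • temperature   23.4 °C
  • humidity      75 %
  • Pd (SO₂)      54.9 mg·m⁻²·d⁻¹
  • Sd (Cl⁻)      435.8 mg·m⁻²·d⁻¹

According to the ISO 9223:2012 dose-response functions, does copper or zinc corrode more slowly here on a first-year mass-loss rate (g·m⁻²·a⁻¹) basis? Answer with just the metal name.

copper: T>10 °C ⇒ hinge -0.080·(23.4−10) = -1.0720
  sulphur-dioxide contribution → 0.4293 μm/a
  chloride contribution → 2.477 μm/a
  total first-year rate 2.906 μm/a
  mass loss = 2.906 μm/a × 8.96 g/cm³ = 26.04 g·m⁻²·a⁻¹
zinc: T>10 °C ⇒ hinge -0.071·(23.4−10) = -0.9514
  sulphur-dioxide contribution → 0.9144 μm/a
  chloride contribution → 7.444 μm/a
  ⇒ r_corr(zinc) = 8.359 μm/a
  mass loss = 8.359 μm/a × 7.14 g/cm³ = 59.68 g·m⁻²·a⁻¹
Ordering by g·m⁻²·a⁻¹: zinc (59.7) > copper (26)

copper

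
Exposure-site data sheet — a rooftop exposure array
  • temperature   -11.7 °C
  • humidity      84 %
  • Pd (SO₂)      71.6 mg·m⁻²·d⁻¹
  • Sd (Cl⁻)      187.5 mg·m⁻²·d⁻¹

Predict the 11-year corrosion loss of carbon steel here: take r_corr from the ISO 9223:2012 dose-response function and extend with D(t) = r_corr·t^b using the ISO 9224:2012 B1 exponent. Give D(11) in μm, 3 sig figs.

D(11) = 104 μm

carbon steel: f(T) = +0.150·(T−10) [T≤10 °C] = -3.2550
  SO₂ term: 1.77·71.6^0.52·exp(0.02·84-3.2550) = 3.377
  Sd branch = 0.102·Sd^0.62·e^(0.033·RH+0.04·T) = 26.21 μm/a
  sum: 3.377 + 26.21 → r_corr = 29.59 μm/a
Long-term exponent b (ISO 9224 Table 2, B1) = 0.523
  D(11) = 29.59 × 11^0.523 = 29.59 × 3.505 = 103.7 μm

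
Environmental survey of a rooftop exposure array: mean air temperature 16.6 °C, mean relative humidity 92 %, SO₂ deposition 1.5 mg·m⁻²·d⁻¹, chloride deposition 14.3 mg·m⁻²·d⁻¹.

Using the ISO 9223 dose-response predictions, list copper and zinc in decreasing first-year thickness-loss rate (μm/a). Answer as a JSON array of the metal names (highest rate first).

["copper", "zinc"]

copper: f(T) = -0.080·(T−10) [T>10 °C] = -0.5280
  SO₂ term: 0.0053·1.5^0.26·exp(0.059·92-0.5280) = 0.7909
  Cl⁻ term: 0.01025·14.3^0.27·exp(0.036·92+0.049·16.6) = 1.301
  r_corr = 0.7909 + 1.301 = 2.092 μm/a
zinc: f(T) = -0.071·(T−10) [T>10 °C] = -0.4686
  Pd branch = 0.0129·Pd^0.44·e^(0.046·RH+f) = 0.6645 μm/a
  Sd branch = 0.0175·Sd^0.57·e^(0.008·RH+0.085·T) = 0.6824 μm/a
  sum: 0.6645 + 0.6824 → r_corr = 1.347 μm/a
Ordering by μm/a: copper (2.09) > zinc (1.35)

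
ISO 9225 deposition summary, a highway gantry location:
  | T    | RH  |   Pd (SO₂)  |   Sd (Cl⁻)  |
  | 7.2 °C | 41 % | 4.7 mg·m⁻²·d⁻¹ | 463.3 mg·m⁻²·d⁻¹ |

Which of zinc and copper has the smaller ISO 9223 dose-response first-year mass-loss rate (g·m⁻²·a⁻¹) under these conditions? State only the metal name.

zinc: T≤10 °C ⇒ hinge +0.038·(7.2−10) = -0.1064
  Pd branch = 0.0129·Pd^0.44·e^(0.046·RH+f) = 0.1511 μm/a
  Sd branch = 0.0175·Sd^0.57·e^(0.008·RH+0.085·T) = 1.482 μm/a
  sum: 0.1511 + 1.482 → r_corr = 1.633 μm/a
  mass loss = 1.633 μm/a × 7.14 g/cm³ = 11.66 g·m⁻²·a⁻¹
copper: temperature factor f = +0.126·(-2.8) = -0.3528
  SO₂ term: 0.0053·4.7^0.26·exp(0.059·41-0.3528) = 0.06257
  Cl⁻ term: 0.01025·463.3^0.27·exp(0.036·41+0.049·7.2) = 0.3348
  sum: 0.06257 + 0.3348 → r_corr = 0.3973 μm/a
  mass loss = 0.3973 μm/a × 8.96 g/cm³ = 3.56 g·m⁻²·a⁻¹
Ordering by g·m⁻²·a⁻¹: zinc (11.7) > copper (3.56)

copper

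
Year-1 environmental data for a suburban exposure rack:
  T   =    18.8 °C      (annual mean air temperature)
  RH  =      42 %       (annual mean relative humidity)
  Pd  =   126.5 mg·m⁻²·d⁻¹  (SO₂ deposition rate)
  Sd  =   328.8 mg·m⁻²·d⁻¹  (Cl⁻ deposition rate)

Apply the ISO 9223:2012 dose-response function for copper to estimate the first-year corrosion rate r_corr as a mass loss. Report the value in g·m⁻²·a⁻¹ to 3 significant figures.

copper: f(T) = -0.080·(T−10) [T>10 °C] = -0.7040
  SO₂ term: 0.0053·126.5^0.26·exp(0.059·42-0.7040) = 0.11
  Sd branch = 0.01025·Sd^0.27·e^(0.036·RH+0.049·T) = 0.5585 μm/a
  r_corr = 0.11 + 0.5585 = 0.6685 μm/a
Convert to mass loss: 0.6685 μm/a × 8.96 g/cm³ = 5.989 g·m⁻²·a⁻¹

r_corr = 5.99 g·m⁻²·a⁻¹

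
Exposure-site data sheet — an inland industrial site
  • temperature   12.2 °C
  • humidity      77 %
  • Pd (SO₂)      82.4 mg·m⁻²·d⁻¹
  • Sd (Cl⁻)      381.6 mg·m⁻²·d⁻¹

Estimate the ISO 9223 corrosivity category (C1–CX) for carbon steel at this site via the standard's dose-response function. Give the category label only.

carbon steel: f(T) = -0.054·(T−10) [T>10 °C] = -0.1188
  SO₂ term: 1.77·82.4^0.52·exp(0.02·77-0.1188) = 72.69
  Cl⁻ term: 0.102·381.6^0.62·exp(0.033·77+0.04·12.2) = 84.08
  r_corr = 72.69 + 84.08 = 156.8 μm/a
ISO 9223 Table 2 (carbon steel): 80 < 157 ≤ 200 μm/a ⇒ C5

C5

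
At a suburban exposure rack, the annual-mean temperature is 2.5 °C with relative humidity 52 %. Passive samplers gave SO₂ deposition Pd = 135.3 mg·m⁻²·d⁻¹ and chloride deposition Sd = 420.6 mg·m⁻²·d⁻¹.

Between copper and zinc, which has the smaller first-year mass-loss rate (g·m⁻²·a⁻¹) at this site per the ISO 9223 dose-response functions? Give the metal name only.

copper

copper: T≤10 °C ⇒ hinge +0.126·(2.5−10) = -0.9450
  SO₂ term: 0.0053·135.3^0.26·exp(0.059·52-0.9450) = 0.1586
  Sd branch = 0.01025·Sd^0.27·e^(0.036·RH+0.049·T) = 0.3849 μm/a
  sum: 0.1586 + 0.3849 → r_corr = 0.5436 μm/a
  mass loss = 0.5436 μm/a × 8.96 g/cm³ = 4.87 g·m⁻²·a⁻¹
zinc: f(T) = +0.038·(T−10) [T≤10 °C] = -0.2850
  Pd branch = 0.0129·Pd^0.44·e^(0.046·RH+f) = 0.9192 μm/a
  Cl⁻ term: 0.0175·420.6^0.57·exp(0.008·52+0.085·2.5) = 1.027
  r_corr = 0.9192 + 1.027 = 1.946 μm/a
  mass loss = 1.946 μm/a × 7.14 g/cm³ = 13.9 g·m⁻²·a⁻¹
Ordering by g·m⁻²·a⁻¹: zinc (13.9) > copper (4.87)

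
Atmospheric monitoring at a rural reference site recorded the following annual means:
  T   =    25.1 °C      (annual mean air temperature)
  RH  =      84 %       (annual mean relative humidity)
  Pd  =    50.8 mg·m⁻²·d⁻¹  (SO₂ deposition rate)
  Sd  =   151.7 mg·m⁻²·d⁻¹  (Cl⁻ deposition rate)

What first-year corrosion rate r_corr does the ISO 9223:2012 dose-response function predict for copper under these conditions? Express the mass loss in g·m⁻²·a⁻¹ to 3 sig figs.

r_corr = 30.7 g·m⁻²·a⁻¹

copper: f(T) = -0.080·(T−10) [T>10 °C] = -1.2080
  SO₂ term: 0.0053·50.8^0.26·exp(0.059·84-1.2080) = 0.6245
  Cl⁻ term: 0.01025·151.7^0.27·exp(0.036·84+0.049·25.1) = 2.799
  sum: 0.6245 + 2.799 → r_corr = 3.424 μm/a
Convert to mass loss: 3.424 μm/a × 8.96 g/cm³ = 30.68 g·m⁻²·a⁻¹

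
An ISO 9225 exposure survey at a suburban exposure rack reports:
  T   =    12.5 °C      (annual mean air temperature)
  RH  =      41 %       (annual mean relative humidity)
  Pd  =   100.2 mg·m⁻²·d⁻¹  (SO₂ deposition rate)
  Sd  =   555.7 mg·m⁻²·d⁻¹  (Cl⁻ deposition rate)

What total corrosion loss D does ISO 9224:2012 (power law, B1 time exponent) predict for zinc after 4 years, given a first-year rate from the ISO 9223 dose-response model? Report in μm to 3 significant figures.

zinc: T>10 °C ⇒ hinge -0.071·(12.5−10) = -0.1775
  Pd branch = 0.0129·Pd^0.44·e^(0.046·RH+f) = 0.5407 μm/a
  Sd branch = 0.0175·Sd^0.57·e^(0.008·RH+0.085·T) = 2.579 μm/a
  r_corr = 0.5407 + 2.579 = 3.12 μm/a
ISO 9224: D(t) = r_corr · t^b with b = 0.813 (zinc, B1)
  D(4) = 3.12 × 4^0.813 = 3.12 × 3.087 = 9.63 μm

D(4) = 9.63 μm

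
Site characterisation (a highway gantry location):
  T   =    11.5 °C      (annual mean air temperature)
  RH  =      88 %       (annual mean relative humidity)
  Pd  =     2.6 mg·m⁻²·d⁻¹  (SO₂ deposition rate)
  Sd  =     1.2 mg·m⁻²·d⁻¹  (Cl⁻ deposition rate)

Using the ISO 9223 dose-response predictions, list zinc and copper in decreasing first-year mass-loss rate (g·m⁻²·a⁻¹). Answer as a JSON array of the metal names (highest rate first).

["copper", "zinc"]

zinc: f(T) = -0.071·(T−10) [T>10 °C] = -0.1065
  sulphur-dioxide contribution → 1.011 μm/a
  chloride contribution → 0.1043 μm/a
  total first-year rate 1.116 μm/a
  mass loss = 1.116 μm/a × 7.14 g/cm³ = 7.967 g·m⁻²·a⁻¹
copper: f(T) = -0.080·(T−10) [T>10 °C] = -0.1200
  sulphur-dioxide contribution → 1.084 μm/a
  chloride contribution → 0.4494 μm/a
  ⇒ r_corr(copper) = 1.533 μm/a
  mass loss = 1.533 μm/a × 8.96 g/cm³ = 13.74 g·m⁻²·a⁻¹
Ordering by g·m⁻²·a⁻¹: copper (13.7) > zinc (7.97)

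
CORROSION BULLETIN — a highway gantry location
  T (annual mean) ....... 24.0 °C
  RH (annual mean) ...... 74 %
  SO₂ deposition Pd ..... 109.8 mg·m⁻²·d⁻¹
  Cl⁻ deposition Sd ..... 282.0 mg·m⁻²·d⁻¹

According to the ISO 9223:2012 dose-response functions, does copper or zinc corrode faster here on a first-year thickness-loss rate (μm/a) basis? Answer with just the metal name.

copper: f(T) = -0.080·(T−10) [T>10 °C] = -1.1200
  SO₂ term: 0.0053·109.8^0.26·exp(0.059·74-1.1200) = 0.4619
  Cl⁻ term: 0.01025·282.0^0.27·exp(0.036·74+0.049·24.0) = 2.188
  r_corr = 0.4619 + 2.188 = 2.65 μm/a
zinc: T>10 °C ⇒ hinge -0.071·(24.0−10) = -0.9940
  SO₂ term: 0.0129·109.8^0.44·exp(0.046·74-0.9940) = 1.135
  Cl⁻ term: 0.0175·282.0^0.57·exp(0.008·74+0.085·24.0) = 6.064
  sum: 1.135 + 6.064 → r_corr = 7.199 μm/a
Ordering by μm/a: zinc (7.2) > copper (2.65)

zinc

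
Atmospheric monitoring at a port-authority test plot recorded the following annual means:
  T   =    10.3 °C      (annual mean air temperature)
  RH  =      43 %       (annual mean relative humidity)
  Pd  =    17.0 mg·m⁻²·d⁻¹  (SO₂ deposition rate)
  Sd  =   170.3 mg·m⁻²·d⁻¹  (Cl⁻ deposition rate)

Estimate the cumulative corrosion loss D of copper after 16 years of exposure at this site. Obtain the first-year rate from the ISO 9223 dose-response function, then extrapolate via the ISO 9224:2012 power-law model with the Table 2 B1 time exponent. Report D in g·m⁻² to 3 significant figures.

copper: f(T) = -0.080·(T−10) [T>10 °C] = -0.0240
  Pd branch = 0.0053·Pd^0.26·e^(0.059·RH+f) = 0.1366 μm/a
  Sd branch = 0.01025·Sd^0.27·e^(0.036·RH+0.049·T) = 0.3196 μm/a
  sum: 0.1366 + 0.3196 → r_corr = 0.4563 μm/a
Power-law: D(16) = r_corr · 16^0.667
  D(16) = 0.4563 × 16^0.667 = 0.4563 × 6.355 = 2.9 μm
  Mass loss = 2.9 μm × 8.96 g/cm³ = 25.98 g·m⁻²

D(16) = 26.0 g·m⁻²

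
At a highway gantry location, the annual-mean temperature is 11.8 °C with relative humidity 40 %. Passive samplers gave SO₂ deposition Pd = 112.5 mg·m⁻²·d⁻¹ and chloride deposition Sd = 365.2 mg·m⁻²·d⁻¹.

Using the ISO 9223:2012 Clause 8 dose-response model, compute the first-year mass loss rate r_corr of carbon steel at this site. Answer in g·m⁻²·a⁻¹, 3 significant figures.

carbon steel: T>10 °C ⇒ hinge -0.054·(11.8−10) = -0.0972
  sulphur-dioxide contribution → 41.67 μm/a
  chloride contribution → 23.75 μm/a
  ⇒ r_corr(carbon steel) = 65.42 μm/a
Convert to mass loss: 65.42 μm/a × 7.85 g/cm³ = 513.5 g·m⁻²·a⁻¹

r_corr = 514 g·m⁻²·a⁻¹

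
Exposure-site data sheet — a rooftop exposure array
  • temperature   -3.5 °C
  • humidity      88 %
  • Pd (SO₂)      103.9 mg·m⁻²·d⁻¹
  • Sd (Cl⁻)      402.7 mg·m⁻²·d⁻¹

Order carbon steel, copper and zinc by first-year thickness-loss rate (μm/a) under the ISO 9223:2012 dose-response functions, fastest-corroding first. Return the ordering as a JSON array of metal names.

carbon steel: temperature factor f = +0.150·(-13.5) = -2.0250
  Pd branch = 1.77·Pd^0.52·e^(0.02·RH+f) = 15.19 μm/a
  Sd branch = 0.102·Sd^0.62·e^(0.033·RH+0.04·T) = 66.69 μm/a
  sum: 15.19 + 66.69 → r_corr = 81.88 μm/a
copper: f(T) = +0.126·(T−10) [T≤10 °C] = -1.7010
  SO₂ term: 0.0053·103.9^0.26·exp(0.059·88-1.7010) = 0.5817
  Sd branch = 0.01025·Sd^0.27·e^(0.036·RH+0.049·T) = 1.036 μm/a
  sum: 0.5817 + 1.036 → r_corr = 1.618 μm/a
zinc: temperature factor f = +0.038·(-13.5) = -0.5130
  SO₂ term: 0.0129·103.9^0.44·exp(0.046·88-0.5130) = 3.413
  Cl⁻ term: 0.0175·402.7^0.57·exp(0.008·88+0.085·-3.5) = 0.8025
  sum: 3.413 + 0.8025 → r_corr = 4.215 μm/a
Ordering by μm/a: carbon steel (81.9) > zinc (4.22) > copper (1.62)

["carbon steel", "zinc", "copper"]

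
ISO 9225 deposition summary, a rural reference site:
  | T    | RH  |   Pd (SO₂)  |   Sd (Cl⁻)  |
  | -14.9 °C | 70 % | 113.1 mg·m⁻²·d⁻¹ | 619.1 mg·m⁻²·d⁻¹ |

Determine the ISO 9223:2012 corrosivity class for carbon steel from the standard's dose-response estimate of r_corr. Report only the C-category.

carbon steel: T≤10 °C ⇒ hinge +0.150·(-14.9−10) = -3.7350
  SO₂ term: 1.77·113.1^0.52·exp(0.02·70-3.7350) = 2.003
  Sd branch = 0.102·Sd^0.62·e^(0.033·RH+0.04·T) = 30.47 μm/a
  sum: 2.003 + 30.47 → r_corr = 32.47 μm/a
ISO 9223 Table 2 (carbon steel): 25 < 32.5 ≤ 50 μm/a ⇒ C3

C3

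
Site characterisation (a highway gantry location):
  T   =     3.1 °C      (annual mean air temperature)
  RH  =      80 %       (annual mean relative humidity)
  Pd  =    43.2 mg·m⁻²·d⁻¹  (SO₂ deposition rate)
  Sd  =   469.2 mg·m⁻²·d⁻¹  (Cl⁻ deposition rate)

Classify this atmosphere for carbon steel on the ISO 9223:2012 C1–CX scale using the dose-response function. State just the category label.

carbon steel: temperature factor f = +0.150·(-6.9) = -1.0350
  sulphur-dioxide contribution → 22.07 μm/a
  chloride contribution → 73.32 μm/a
  ⇒ r_corr(carbon steel) = 95.39 μm/a
95.4 μm/a falls in (80, 200] for carbon steel → category C5

C5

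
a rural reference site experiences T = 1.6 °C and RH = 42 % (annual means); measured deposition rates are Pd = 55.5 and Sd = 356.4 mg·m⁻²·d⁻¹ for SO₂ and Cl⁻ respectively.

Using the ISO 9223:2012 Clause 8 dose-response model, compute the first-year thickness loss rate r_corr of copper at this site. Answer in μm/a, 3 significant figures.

copper: T≤10 °C ⇒ hinge +0.126·(1.6−10) = -1.0584
  SO₂ term: 0.0053·55.5^0.26·exp(0.059·42-1.0584) = 0.06228
  Sd branch = 0.01025·Sd^0.27·e^(0.036·RH+0.049·T) = 0.2457 μm/a
  sum: 0.06228 + 0.2457 → r_corr = 0.308 μm/a

r_corr = 0.308 μm/a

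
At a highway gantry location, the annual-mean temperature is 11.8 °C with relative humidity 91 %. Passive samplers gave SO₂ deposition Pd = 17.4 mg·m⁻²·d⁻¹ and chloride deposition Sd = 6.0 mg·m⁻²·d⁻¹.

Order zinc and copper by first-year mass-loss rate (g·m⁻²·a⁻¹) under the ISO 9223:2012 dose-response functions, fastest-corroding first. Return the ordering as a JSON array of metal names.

["copper", "zinc"]

zinc: temperature factor f = -0.071·(1.8) = -0.1278
  SO₂ term: 0.0129·17.4^0.44·exp(0.046·91-0.1278) = 2.624
  Sd branch = 0.0175·Sd^0.57·e^(0.008·RH+0.085·T) = 0.2744 μm/a
  r_corr = 2.624 + 0.2744 = 2.898 μm/a
  mass loss = 2.898 μm/a × 7.14 g/cm³ = 20.69 g·m⁻²·a⁻¹
copper: T>10 °C ⇒ hinge -0.080·(11.8−10) = -0.1440
  Pd branch = 0.0053·Pd^0.26·e^(0.059·RH+f) = 2.07 μm/a
  Cl⁻ term: 0.01025·6.0^0.27·exp(0.036·91+0.049·11.8) = 0.7847
  sum: 2.07 + 0.7847 → r_corr = 2.855 μm/a
  mass loss = 2.855 μm/a × 8.96 g/cm³ = 25.58 g·m⁻²·a⁻¹
Ordering by g·m⁻²·a⁻¹: copper (25.6) > zinc (20.7)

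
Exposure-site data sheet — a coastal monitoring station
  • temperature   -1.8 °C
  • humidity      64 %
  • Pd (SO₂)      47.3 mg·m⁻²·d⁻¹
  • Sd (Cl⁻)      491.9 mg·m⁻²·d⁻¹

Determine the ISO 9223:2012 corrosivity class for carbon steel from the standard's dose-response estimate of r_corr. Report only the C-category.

C3

carbon steel: T≤10 °C ⇒ hinge +0.150·(-1.8−10) = -1.7700
  SO₂ term: 1.77·47.3^0.52·exp(0.02·64-1.7700) = 8.056
  Cl⁻ term: 0.102·491.9^0.62·exp(0.033·64+0.04·-1.8) = 36.6
  r_corr = 8.056 + 36.6 = 44.66 μm/a
44.7 μm/a falls in (25, 50] for carbon steel → category C3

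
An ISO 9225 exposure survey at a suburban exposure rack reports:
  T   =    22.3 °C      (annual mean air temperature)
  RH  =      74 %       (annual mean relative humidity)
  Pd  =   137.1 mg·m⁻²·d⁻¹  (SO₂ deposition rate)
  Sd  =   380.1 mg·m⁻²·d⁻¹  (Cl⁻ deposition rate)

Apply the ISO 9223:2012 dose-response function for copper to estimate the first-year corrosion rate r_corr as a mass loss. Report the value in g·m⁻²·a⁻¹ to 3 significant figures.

copper: f(T) = -0.080·(T−10) [T>10 °C] = -0.9840
  Pd branch = 0.0053·Pd^0.26·e^(0.059·RH+f) = 0.5606 μm/a
  Cl⁻ term: 0.01025·380.1^0.27·exp(0.036·74+0.049·22.3) = 2.182
  r_corr = 0.5606 + 2.182 = 2.742 μm/a
Convert to mass loss: 2.742 μm/a × 8.96 g/cm³ = 24.57 g·m⁻²·a⁻¹

r_corr = 24.6 g·m⁻²·a⁻¹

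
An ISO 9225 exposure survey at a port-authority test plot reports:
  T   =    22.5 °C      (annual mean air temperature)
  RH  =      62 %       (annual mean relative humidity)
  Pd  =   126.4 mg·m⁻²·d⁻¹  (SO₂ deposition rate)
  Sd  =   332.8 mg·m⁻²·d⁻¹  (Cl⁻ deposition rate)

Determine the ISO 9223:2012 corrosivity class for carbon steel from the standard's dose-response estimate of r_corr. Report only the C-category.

C5

carbon steel: temperature factor f = -0.054·(12.5) = -0.6750
  Pd branch = 1.77·Pd^0.52·e^(0.02·RH+f) = 38.57 μm/a
  Cl⁻ term: 0.102·332.8^0.62·exp(0.033·62+0.04·22.5) = 71.09
  r_corr = 38.57 + 71.09 = 109.7 μm/a
110 μm/a falls in (80, 200] for carbon steel → category C5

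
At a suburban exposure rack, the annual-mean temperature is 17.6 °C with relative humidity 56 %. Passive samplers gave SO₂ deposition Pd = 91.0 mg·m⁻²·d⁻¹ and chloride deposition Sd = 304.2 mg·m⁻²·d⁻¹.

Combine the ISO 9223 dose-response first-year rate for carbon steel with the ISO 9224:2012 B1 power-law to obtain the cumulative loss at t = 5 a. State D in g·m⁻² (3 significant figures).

D(5) = 1.51e+03 g·m⁻²

carbon steel: T>10 °C ⇒ hinge -0.054·(17.6−10) = -0.4104
  Pd branch = 1.77·Pd^0.52·e^(0.02·RH+f) = 37.57 μm/a
  Cl⁻ term: 0.102·304.2^0.62·exp(0.033·56+0.04·17.6) = 45.34
  r_corr = 37.57 + 45.34 = 82.91 μm/a
Power-law: D(5) = r_corr · 5^0.523
  D(5) = 82.91 × 5^0.523 = 82.91 × 2.32 = 192.4 μm
  Mass loss = 192.4 μm × 7.85 g/cm³ = 1510 g·m⁻²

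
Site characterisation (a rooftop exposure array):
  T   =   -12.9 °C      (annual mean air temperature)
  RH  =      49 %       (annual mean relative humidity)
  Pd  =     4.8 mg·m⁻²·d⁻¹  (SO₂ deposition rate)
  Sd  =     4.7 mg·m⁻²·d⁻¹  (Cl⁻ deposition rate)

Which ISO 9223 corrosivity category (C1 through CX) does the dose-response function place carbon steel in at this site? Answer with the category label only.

carbon steel: f(T) = +0.150·(T−10) [T≤10 °C] = -3.4350
  sulphur-dioxide contribution → 0.3436 μm/a
  chloride contribution → 0.8007 μm/a
  ⇒ r_corr(carbon steel) = 1.144 μm/a
1.14 μm/a falls in (0, 1.3] for carbon steel → category C1

C1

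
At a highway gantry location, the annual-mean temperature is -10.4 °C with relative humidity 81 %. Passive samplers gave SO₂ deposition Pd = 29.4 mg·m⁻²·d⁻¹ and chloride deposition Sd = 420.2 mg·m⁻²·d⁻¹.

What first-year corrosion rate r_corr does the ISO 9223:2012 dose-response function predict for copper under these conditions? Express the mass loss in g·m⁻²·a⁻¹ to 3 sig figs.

copper: f(T) = +0.126·(T−10) [T≤10 °C] = -2.5704
  sulphur-dioxide contribution → 0.1162 μm/a
  chloride contribution → 0.581 μm/a
  ⇒ r_corr(copper) = 0.6972 μm/a
Convert to mass loss: 0.6972 μm/a × 8.96 g/cm³ = 6.247 g·m⁻²·a⁻¹

r_corr = 6.25 g·m⁻²·a⁻¹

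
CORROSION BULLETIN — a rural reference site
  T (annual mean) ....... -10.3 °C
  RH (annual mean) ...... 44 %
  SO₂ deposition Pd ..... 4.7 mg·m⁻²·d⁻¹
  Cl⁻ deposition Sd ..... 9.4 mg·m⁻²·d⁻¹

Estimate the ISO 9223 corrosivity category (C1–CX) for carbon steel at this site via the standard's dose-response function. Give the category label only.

carbon steel: f(T) = +0.150·(T−10) [T≤10 °C] = -3.0450
  SO₂ term: 1.77·4.7^0.52·exp(0.02·44-3.0450) = 0.4542
  Sd branch = 0.102·Sd^0.62·e^(0.033·RH+0.04·T) = 1.158 μm/a
  sum: 0.4542 + 1.158 → r_corr = 1.612 μm/a
Category bounds: 1.3…25 μm/a bracket r_corr ⇒ C2

C2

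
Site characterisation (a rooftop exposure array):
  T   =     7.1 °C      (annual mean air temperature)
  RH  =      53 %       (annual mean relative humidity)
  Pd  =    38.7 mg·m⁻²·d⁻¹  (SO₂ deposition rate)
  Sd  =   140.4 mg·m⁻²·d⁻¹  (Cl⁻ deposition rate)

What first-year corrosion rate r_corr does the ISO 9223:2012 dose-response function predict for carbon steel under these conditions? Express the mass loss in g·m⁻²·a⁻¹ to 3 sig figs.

carbon steel: temperature factor f = +0.150·(-2.9) = -0.4350
  SO₂ term: 1.77·38.7^0.52·exp(0.02·53-0.4350) = 22.13
  Cl⁻ term: 0.102·140.4^0.62·exp(0.033·53+0.04·7.1) = 16.71
  sum: 22.13 + 16.71 → r_corr = 38.84 μm/a
Convert to mass loss: 38.84 μm/a × 7.85 g/cm³ = 304.9 g·m⁻²·a⁻¹

r_corr = 305 g·m⁻²·a⁻¹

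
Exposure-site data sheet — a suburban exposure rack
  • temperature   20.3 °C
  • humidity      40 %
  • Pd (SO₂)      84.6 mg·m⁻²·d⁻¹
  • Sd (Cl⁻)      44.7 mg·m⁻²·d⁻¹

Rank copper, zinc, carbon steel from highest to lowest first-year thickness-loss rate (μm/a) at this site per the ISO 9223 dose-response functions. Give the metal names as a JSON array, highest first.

copper: temperature factor f = -0.080·(10.3) = -0.8240
  SO₂ term: 0.0053·84.6^0.26·exp(0.059·40-0.8240) = 0.07807
  Cl⁻ term: 0.01025·44.7^0.27·exp(0.036·40+0.049·20.3) = 0.3264
  sum: 0.07807 + 0.3264 → r_corr = 0.4044 μm/a
zinc: temperature factor f = -0.071·(10.3) = -0.7313
  SO₂ term: 0.0129·84.6^0.44·exp(0.046·40-0.7313) = 0.2755
  Sd branch = 0.0175·Sd^0.57·e^(0.008·RH+0.085·T) = 1.18 μm/a
  r_corr = 0.2755 + 1.18 = 1.456 μm/a
carbon steel: f(T) = -0.054·(T−10) [T>10 °C] = -0.5562
  Pd branch = 1.77·Pd^0.52·e^(0.02·RH+f) = 22.7 μm/a
  Cl⁻ term: 0.102·44.7^0.62·exp(0.033·40+0.04·20.3) = 9.072
  sum: 22.7 + 9.072 → r_corr = 31.78 μm/a
Ordering by μm/a: carbon steel (31.8) > zinc (1.46) > copper (0.404)

["carbon steel", "zinc", "copper"]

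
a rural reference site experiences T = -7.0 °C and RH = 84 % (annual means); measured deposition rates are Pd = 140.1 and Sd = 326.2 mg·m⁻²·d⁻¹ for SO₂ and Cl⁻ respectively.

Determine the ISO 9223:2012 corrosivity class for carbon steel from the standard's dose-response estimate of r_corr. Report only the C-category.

C4

carbon steel: T≤10 °C ⇒ hinge +0.150·(-7.0−10) = -2.5500
  SO₂ term: 1.77·140.1^0.52·exp(0.02·84-2.5500) = 9.689
  Cl⁻ term: 0.102·326.2^0.62·exp(0.033·84+0.04·-7.0) = 44.59
  sum: 9.689 + 44.59 → r_corr = 54.28 μm/a
54.3 μm/a falls in (50, 80] for carbon steel → category C4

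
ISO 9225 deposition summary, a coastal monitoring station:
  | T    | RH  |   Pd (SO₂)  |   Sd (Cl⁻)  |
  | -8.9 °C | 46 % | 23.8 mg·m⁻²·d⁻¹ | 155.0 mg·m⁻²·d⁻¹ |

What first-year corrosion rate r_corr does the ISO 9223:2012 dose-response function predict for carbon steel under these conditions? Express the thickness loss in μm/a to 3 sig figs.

r_corr = 8.79 μm/a

carbon steel: f(T) = +0.150·(T−10) [T≤10 °C] = -2.8350
  Pd branch = 1.77·Pd^0.52·e^(0.02·RH+f) = 1.356 μm/a
  Sd branch = 0.102·Sd^0.62·e^(0.033·RH+0.04·T) = 7.435 μm/a
  sum: 1.356 + 7.435 → r_corr = 8.79 μm/a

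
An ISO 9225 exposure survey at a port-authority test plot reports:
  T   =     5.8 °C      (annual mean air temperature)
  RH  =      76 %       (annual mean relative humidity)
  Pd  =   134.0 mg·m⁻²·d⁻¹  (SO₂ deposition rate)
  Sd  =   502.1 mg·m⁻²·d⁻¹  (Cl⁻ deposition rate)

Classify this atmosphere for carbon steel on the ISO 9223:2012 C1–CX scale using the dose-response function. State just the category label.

carbon steel: T≤10 °C ⇒ hinge +0.150·(5.8−10) = -0.6300
  SO₂ term: 1.77·134.0^0.52·exp(0.02·76-0.6300) = 55.03
  Sd branch = 0.102·Sd^0.62·e^(0.033·RH+0.04·T) = 74.65 μm/a
  sum: 55.03 + 74.65 → r_corr = 129.7 μm/a
Category bounds: 80…200 μm/a bracket r_corr ⇒ C5

C5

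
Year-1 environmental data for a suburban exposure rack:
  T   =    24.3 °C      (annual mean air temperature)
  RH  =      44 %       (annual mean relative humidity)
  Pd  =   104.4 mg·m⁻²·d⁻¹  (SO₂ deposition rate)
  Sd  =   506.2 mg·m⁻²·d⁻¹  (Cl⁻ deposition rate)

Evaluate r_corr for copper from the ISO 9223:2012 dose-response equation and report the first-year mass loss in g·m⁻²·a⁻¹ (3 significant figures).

r_corr = 8.59 g·m⁻²·a⁻¹

copper: temperature factor f = -0.080·(14.3) = -1.1440
  SO₂ term: 0.0053·104.4^0.26·exp(0.059·44-1.1440) = 0.07581
  Cl⁻ term: 0.01025·506.2^0.27·exp(0.036·44+0.049·24.3) = 0.8829
  sum: 0.07581 + 0.8829 → r_corr = 0.9587 μm/a
Convert to mass loss: 0.9587 μm/a × 8.96 g/cm³ = 8.59 g·m⁻²·a⁻¹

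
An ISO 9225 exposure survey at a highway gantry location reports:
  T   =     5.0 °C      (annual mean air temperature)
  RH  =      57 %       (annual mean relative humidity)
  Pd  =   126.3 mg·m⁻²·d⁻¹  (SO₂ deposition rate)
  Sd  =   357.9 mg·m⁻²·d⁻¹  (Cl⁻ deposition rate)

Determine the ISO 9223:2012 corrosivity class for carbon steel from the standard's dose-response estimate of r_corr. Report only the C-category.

carbon steel: f(T) = +0.150·(T−10) [T≤10 °C] = -0.7500
  Pd branch = 1.77·Pd^0.52·e^(0.02·RH+f) = 32.37 μm/a
  Sd branch = 0.102·Sd^0.62·e^(0.033·RH+0.04·T) = 31.31 μm/a
  r_corr = 32.37 + 31.31 = 63.68 μm/a
63.7 μm/a falls in (50, 80] for carbon steel → category C4

C4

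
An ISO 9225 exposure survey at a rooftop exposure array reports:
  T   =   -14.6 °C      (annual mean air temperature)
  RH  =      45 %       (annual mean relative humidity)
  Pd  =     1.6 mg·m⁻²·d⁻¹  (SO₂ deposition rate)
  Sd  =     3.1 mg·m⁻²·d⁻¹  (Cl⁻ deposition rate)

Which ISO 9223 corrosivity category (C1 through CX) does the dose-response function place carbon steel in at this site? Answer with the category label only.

carbon steel: temperature factor f = +0.150·(-24.6) = -3.6900
  SO₂ term: 1.77·1.6^0.52·exp(0.02·45-3.6900) = 0.1388
  Sd branch = 0.102·Sd^0.62·e^(0.033·RH+0.04·T) = 0.5065 μm/a
  sum: 0.1388 + 0.5065 → r_corr = 0.6453 μm/a
Category bounds: 0…1.3 μm/a bracket r_corr ⇒ C1

C1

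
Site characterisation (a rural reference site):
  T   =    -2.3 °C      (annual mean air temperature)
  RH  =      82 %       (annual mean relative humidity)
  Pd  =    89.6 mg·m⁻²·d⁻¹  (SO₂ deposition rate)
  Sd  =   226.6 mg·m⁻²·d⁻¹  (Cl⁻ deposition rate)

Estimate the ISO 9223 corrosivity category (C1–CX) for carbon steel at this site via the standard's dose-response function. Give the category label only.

carbon steel: f(T) = +0.150·(T−10) [T≤10 °C] = -1.8450
  SO₂ term: 1.77·89.6^0.52·exp(0.02·82-1.8450) = 14.93
  Cl⁻ term: 0.102·226.6^0.62·exp(0.033·82+0.04·-2.3) = 40.19
  sum: 14.93 + 40.19 → r_corr = 55.12 μm/a
ISO 9223 Table 2 (carbon steel): 50 < 55.1 ≤ 80 μm/a ⇒ C4

C4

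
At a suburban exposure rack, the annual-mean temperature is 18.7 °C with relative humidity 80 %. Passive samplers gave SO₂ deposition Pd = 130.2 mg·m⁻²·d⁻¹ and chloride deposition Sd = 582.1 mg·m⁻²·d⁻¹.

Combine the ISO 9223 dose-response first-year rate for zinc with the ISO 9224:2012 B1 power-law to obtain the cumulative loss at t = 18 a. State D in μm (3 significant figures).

D(18) = 88.9 μm

zinc: f(T) = -0.071·(T−10) [T>10 °C] = -0.6177
  SO₂ term: 0.0129·130.2^0.44·exp(0.046·80-0.6177) = 2.349
  Cl⁻ term: 0.0175·582.1^0.57·exp(0.008·80+0.085·18.7) = 6.128
  r_corr = 2.349 + 6.128 = 8.478 μm/a
Long-term exponent b (ISO 9224 Table 2, B1) = 0.813
  D(18) = 8.478 × 18^0.813 = 8.478 × 10.48 = 88.88 μm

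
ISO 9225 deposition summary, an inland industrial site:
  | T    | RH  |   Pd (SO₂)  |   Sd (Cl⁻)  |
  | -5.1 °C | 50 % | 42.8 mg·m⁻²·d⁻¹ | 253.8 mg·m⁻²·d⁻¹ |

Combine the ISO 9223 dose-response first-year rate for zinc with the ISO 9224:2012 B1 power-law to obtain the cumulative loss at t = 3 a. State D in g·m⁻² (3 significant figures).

zinc: temperature factor f = +0.038·(-15.1) = -0.5738
  sulphur-dioxide contribution → 0.3785 μm/a
  chloride contribution → 0.3972 μm/a
  total first-year rate 0.7758 μm/a
Power-law: D(3) = r_corr · 3^0.813
  D(3) = 0.7758 × 3^0.813 = 0.7758 × 2.443 = 1.895 μm
  Mass loss = 1.895 μm × 7.14 g/cm³ = 13.53 g·m⁻²

D(3) = 13.5 g·m⁻²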